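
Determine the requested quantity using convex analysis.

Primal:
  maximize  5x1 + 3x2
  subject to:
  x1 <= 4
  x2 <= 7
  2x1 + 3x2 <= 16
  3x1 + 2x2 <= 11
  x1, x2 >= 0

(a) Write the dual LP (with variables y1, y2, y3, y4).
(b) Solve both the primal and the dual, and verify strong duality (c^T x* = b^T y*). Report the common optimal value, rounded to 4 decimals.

The standard primal-dual pair for 'max c^T x s.t. A x <= b, x >= 0' is:
  Dual:  min b^T y  s.t.  A^T y >= c,  y >= 0.

So the dual LP is:
  minimize  4y1 + 7y2 + 16y3 + 11y4
  subject to:
    y1 + 2y3 + 3y4 >= 5
    y2 + 3y3 + 2y4 >= 3
    y1, y2, y3, y4 >= 0

Solving the primal: x* = (3.6667, 0).
  primal value c^T x* = 18.3333.
Solving the dual: y* = (0, 0, 0, 1.6667).
  dual value b^T y* = 18.3333.
Strong duality: c^T x* = b^T y*. Confirmed.

18.3333


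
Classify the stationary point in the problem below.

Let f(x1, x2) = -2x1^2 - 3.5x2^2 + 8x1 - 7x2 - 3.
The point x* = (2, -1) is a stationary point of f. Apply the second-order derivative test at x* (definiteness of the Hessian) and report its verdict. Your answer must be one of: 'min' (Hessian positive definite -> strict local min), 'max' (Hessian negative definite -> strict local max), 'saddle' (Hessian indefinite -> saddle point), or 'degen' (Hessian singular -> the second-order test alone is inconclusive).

Compute the Hessian H = grad^2 f:
  H = [[-4, 0], [0, -7]]
Verify stationarity: grad f(x*) = H x* + g = (0, 0).
Eigenvalues of H: -7, -4.
Both eigenvalues < 0, so H is negative definite -> x* is a strict local max.

max


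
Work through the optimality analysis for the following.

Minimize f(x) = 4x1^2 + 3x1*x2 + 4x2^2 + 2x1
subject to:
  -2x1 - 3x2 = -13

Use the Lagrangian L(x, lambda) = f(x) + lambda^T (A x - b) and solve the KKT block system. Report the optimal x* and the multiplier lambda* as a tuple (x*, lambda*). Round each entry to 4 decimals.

Form the Lagrangian:
  L(x, lambda) = (1/2) x^T Q x + c^T x + lambda^T (A x - b)
Stationarity (grad_x L = 0): Q x + c + A^T lambda = 0.
Primal feasibility: A x = b.

This gives the KKT block system:
  [ Q   A^T ] [ x     ]   [-c ]
  [ A    0  ] [ lambda ] = [ b ]

Solving the linear system:
  x*      = (1.0735, 3.6176)
  lambda* = (10.7206)
  f(x*)   = 70.7574

x* = (1.0735, 3.6176), lambda* = (10.7206)


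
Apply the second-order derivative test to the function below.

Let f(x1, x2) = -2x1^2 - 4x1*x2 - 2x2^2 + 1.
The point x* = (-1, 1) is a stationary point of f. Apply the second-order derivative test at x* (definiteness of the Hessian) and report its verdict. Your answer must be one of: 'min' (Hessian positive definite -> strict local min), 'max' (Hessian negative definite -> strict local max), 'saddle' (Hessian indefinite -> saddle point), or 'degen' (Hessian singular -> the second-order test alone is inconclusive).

Compute the Hessian H = grad^2 f:
  H = [[-4, -4], [-4, -4]]
Verify stationarity: grad f(x*) = H x* + g = (0, 0).
Eigenvalues of H: -8, 0.
H has a zero eigenvalue (singular; negative semidefinite but not definite), so H is neither positive definite, negative definite, nor indefinite. The second-order test alone is inconclusive -> degen.
(Indeed, f is constant along the null direction of H through x*, so x* is not a strict local extremum.)

degen


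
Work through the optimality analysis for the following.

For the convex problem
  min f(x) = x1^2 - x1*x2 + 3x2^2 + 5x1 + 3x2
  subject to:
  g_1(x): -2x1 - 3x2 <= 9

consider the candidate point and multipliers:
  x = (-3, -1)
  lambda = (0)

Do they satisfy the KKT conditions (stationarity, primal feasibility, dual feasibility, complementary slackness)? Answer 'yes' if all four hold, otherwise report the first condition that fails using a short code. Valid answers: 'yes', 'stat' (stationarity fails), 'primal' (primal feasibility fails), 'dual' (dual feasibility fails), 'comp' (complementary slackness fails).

Gradient of f: grad f(x) = Q x + c = (0, 0)
Constraint values g_i(x) = a_i^T x - b_i:
  g_1((-3, -1)) = 0
Stationarity residual: grad f(x) + sum_i lambda_i a_i = (0, 0)
  -> stationarity OK
Primal feasibility (all g_i <= 0): OK
Dual feasibility (all lambda_i >= 0): OK
Complementary slackness (lambda_i * g_i(x) = 0 for all i): OK

Verdict: yes, KKT holds.

yes


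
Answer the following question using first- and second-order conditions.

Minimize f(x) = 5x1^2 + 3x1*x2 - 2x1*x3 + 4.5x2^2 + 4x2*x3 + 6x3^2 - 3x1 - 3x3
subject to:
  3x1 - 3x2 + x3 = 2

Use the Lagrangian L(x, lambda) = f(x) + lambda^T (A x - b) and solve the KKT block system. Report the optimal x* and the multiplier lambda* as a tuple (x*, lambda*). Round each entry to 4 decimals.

Form the Lagrangian:
  L(x, lambda) = (1/2) x^T Q x + c^T x + lambda^T (A x - b)
Stationarity (grad_x L = 0): Q x + c + A^T lambda = 0.
Primal feasibility: A x = b.

This gives the KKT block system:
  [ Q   A^T ] [ x     ]   [-c ]
  [ A    0  ] [ lambda ] = [ b ]

Solving the linear system:
  x*      = (0.3552, -0.1937, 0.3533)
  lambda* = (0.2452)
  f(x*)   = -1.308

x* = (0.3552, -0.1937, 0.3533), lambda* = (0.2452)


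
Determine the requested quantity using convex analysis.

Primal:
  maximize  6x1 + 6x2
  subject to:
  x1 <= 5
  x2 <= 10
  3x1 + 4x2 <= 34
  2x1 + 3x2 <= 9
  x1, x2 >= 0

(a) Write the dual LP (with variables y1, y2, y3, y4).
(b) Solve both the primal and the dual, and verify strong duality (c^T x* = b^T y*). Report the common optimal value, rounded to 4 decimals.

The standard primal-dual pair for 'max c^T x s.t. A x <= b, x >= 0' is:
  Dual:  min b^T y  s.t.  A^T y >= c,  y >= 0.

So the dual LP is:
  minimize  5y1 + 10y2 + 34y3 + 9y4
  subject to:
    y1 + 3y3 + 2y4 >= 6
    y2 + 4y3 + 3y4 >= 6
    y1, y2, y3, y4 >= 0

Solving the primal: x* = (4.5, 0).
  primal value c^T x* = 27.
Solving the dual: y* = (0, 0, 0, 3).
  dual value b^T y* = 27.
Strong duality: c^T x* = b^T y*. Confirmed.

27


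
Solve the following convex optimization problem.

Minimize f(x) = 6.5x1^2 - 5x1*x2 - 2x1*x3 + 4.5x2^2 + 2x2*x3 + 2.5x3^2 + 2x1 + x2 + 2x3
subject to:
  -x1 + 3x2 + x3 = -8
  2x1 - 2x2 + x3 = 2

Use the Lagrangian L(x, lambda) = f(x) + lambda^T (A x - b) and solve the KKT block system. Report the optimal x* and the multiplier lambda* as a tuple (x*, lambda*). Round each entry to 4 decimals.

Form the Lagrangian:
  L(x, lambda) = (1/2) x^T Q x + c^T x + lambda^T (A x - b)
Stationarity (grad_x L = 0): Q x + c + A^T lambda = 0.
Primal feasibility: A x = b.

This gives the KKT block system:
  [ Q   A^T ] [ x     ]   [-c ]
  [ A    0  ] [ lambda ] = [ b ]

Solving the linear system:
  x*      = (-0.8832, -2.5299, -1.2935)
  lambda* = (7.0924, 0.6685)
  f(x*)   = 24.2595

x* = (-0.8832, -2.5299, -1.2935), lambda* = (7.0924, 0.6685)


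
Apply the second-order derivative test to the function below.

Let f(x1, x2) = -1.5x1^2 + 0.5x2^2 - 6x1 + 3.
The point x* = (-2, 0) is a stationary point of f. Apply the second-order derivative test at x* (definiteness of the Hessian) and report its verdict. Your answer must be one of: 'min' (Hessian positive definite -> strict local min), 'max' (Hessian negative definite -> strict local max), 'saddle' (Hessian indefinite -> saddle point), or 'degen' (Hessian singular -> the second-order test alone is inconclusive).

Compute the Hessian H = grad^2 f:
  H = [[-3, 0], [0, 1]]
Verify stationarity: grad f(x*) = H x* + g = (0, 0).
Eigenvalues of H: -3, 1.
Eigenvalues have mixed signs, so H is indefinite -> x* is a saddle point.

saddle


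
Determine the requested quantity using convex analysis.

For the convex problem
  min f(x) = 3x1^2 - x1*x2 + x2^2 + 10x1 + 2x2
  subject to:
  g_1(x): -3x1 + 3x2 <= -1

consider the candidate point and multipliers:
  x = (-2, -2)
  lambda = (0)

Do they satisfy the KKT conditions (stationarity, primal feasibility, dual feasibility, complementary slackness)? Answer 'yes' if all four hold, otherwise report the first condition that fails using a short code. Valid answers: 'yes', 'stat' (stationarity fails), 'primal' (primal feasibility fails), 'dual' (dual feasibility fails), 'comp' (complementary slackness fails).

Gradient of f: grad f(x) = Q x + c = (0, 0)
Constraint values g_i(x) = a_i^T x - b_i:
  g_1((-2, -2)) = 1
Stationarity residual: grad f(x) + sum_i lambda_i a_i = (0, 0)
  -> stationarity OK
Primal feasibility (all g_i <= 0): FAILS
Dual feasibility (all lambda_i >= 0): OK
Complementary slackness (lambda_i * g_i(x) = 0 for all i): OK

Verdict: the first failing condition is primal_feasibility -> primal.

primal


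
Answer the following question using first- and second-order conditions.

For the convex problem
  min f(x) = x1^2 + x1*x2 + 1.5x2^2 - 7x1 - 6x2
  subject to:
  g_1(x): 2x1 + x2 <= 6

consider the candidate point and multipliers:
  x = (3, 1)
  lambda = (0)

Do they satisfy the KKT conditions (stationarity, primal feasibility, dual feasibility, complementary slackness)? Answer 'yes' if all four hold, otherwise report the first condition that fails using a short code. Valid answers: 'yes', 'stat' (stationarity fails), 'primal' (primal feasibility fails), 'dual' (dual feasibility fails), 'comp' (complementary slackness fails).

Gradient of f: grad f(x) = Q x + c = (0, 0)
Constraint values g_i(x) = a_i^T x - b_i:
  g_1((3, 1)) = 1
Stationarity residual: grad f(x) + sum_i lambda_i a_i = (0, 0)
  -> stationarity OK
Primal feasibility (all g_i <= 0): FAILS
Dual feasibility (all lambda_i >= 0): OK
Complementary slackness (lambda_i * g_i(x) = 0 for all i): OK

Verdict: the first failing condition is primal_feasibility -> primal.

primal


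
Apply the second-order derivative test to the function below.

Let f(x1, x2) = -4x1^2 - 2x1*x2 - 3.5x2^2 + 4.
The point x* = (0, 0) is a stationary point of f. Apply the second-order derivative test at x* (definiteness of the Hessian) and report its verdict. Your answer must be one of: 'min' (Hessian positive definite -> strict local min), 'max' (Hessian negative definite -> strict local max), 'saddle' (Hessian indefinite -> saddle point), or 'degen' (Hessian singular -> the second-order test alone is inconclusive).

Compute the Hessian H = grad^2 f:
  H = [[-8, -2], [-2, -7]]
Verify stationarity: grad f(x*) = H x* + g = (0, 0).
Eigenvalues of H: -9.5616, -5.4384.
Both eigenvalues < 0, so H is negative definite -> x* is a strict local max.

max


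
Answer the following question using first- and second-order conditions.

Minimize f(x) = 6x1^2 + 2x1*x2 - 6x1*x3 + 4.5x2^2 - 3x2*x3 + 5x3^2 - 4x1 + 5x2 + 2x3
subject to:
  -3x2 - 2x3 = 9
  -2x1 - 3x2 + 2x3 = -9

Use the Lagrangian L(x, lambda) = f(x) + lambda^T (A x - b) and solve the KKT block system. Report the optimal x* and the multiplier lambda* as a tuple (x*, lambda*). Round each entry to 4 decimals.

Form the Lagrangian:
  L(x, lambda) = (1/2) x^T Q x + c^T x + lambda^T (A x - b)
Stationarity (grad_x L = 0): Q x + c + A^T lambda = 0.
Primal feasibility: A x = b.

This gives the KKT block system:
  [ Q   A^T ] [ x     ]   [-c ]
  [ A    0  ] [ lambda ] = [ b ]

Solving the linear system:
  x*      = (0.5091, -0.1697, -4.2455)
  lambda* = (-7.8788, 13.6212)
  f(x*)   = 91.0621

x* = (0.5091, -0.1697, -4.2455), lambda* = (-7.8788, 13.6212)


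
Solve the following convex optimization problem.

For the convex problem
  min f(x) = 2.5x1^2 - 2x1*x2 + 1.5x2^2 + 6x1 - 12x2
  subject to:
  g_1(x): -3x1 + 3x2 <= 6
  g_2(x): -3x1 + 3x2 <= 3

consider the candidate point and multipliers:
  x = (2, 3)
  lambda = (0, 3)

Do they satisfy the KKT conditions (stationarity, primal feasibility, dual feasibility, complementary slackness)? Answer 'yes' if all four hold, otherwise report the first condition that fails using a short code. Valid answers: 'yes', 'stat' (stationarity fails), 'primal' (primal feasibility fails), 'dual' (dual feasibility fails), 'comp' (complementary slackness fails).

Gradient of f: grad f(x) = Q x + c = (10, -7)
Constraint values g_i(x) = a_i^T x - b_i:
  g_1((2, 3)) = -3
  g_2((2, 3)) = 0
Stationarity residual: grad f(x) + sum_i lambda_i a_i = (1, 2)
  -> stationarity FAILS
Primal feasibility (all g_i <= 0): OK
Dual feasibility (all lambda_i >= 0): OK
Complementary slackness (lambda_i * g_i(x) = 0 for all i): OK

Verdict: the first failing condition is stationarity -> stat.

stat


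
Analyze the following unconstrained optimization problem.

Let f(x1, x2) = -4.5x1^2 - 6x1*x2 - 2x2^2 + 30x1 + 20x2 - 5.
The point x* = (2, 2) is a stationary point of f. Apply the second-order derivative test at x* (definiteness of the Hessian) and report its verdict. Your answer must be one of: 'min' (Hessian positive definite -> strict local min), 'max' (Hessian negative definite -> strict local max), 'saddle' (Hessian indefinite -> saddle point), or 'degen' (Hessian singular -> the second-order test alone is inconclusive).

Compute the Hessian H = grad^2 f:
  H = [[-9, -6], [-6, -4]]
Verify stationarity: grad f(x*) = H x* + g = (0, 0).
Eigenvalues of H: -13, 0.
H has a zero eigenvalue (singular; negative semidefinite but not definite), so H is neither positive definite, negative definite, nor indefinite. The second-order test alone is inconclusive -> degen.
(Indeed, f is constant along the null direction of H through x*, so x* is not a strict local extremum.)

degen


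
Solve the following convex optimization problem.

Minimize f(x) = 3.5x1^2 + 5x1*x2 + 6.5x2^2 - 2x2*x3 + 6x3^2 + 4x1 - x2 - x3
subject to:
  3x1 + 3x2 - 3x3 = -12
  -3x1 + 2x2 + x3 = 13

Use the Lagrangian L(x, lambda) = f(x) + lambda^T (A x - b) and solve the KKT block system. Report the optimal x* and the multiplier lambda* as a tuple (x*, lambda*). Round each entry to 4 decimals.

Form the Lagrangian:
  L(x, lambda) = (1/2) x^T Q x + c^T x + lambda^T (A x - b)
Stationarity (grad_x L = 0): Q x + c + A^T lambda = 0.
Primal feasibility: A x = b.

This gives the KKT block system:
  [ Q   A^T ] [ x     ]   [-c ]
  [ A    0  ] [ lambda ] = [ b ]

Solving the linear system:
  x*      = (-3.3793, 0.7471, 1.3678)
  lambda* = (4.3065, -1)
  f(x*)   = 24.523

x* = (-3.3793, 0.7471, 1.3678), lambda* = (4.3065, -1)


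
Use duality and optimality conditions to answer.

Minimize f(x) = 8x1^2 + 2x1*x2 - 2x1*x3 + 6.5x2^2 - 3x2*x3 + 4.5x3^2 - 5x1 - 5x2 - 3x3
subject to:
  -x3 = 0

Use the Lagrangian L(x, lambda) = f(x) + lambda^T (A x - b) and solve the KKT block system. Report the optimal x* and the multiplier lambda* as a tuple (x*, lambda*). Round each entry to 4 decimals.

Form the Lagrangian:
  L(x, lambda) = (1/2) x^T Q x + c^T x + lambda^T (A x - b)
Stationarity (grad_x L = 0): Q x + c + A^T lambda = 0.
Primal feasibility: A x = b.

This gives the KKT block system:
  [ Q   A^T ] [ x     ]   [-c ]
  [ A    0  ] [ lambda ] = [ b ]

Solving the linear system:
  x*      = (0.2696, 0.3431, 0)
  lambda* = (-4.5686)
  f(x*)   = -1.5319

x* = (0.2696, 0.3431, 0), lambda* = (-4.5686)


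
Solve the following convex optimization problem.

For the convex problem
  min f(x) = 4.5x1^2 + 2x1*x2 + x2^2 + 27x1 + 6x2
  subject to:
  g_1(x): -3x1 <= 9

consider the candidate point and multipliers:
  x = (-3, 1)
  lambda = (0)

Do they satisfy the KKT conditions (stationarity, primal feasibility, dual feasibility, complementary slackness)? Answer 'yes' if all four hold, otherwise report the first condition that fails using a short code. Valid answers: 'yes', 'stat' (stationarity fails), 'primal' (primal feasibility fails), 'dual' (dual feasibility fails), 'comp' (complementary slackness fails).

Gradient of f: grad f(x) = Q x + c = (2, 2)
Constraint values g_i(x) = a_i^T x - b_i:
  g_1((-3, 1)) = 0
Stationarity residual: grad f(x) + sum_i lambda_i a_i = (2, 2)
  -> stationarity FAILS
Primal feasibility (all g_i <= 0): OK
Dual feasibility (all lambda_i >= 0): OK
Complementary slackness (lambda_i * g_i(x) = 0 for all i): OK

Verdict: the first failing condition is stationarity -> stat.

stat


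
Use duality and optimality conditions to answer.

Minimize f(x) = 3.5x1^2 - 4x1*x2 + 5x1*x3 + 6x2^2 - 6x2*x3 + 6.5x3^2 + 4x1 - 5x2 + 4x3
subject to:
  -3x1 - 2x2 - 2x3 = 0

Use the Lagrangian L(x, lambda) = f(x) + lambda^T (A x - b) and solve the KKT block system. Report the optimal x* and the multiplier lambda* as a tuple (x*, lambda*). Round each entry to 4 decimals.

Form the Lagrangian:
  L(x, lambda) = (1/2) x^T Q x + c^T x + lambda^T (A x - b)
Stationarity (grad_x L = 0): Q x + c + A^T lambda = 0.
Primal feasibility: A x = b.

This gives the KKT block system:
  [ Q   A^T ] [ x     ]   [-c ]
  [ A    0  ] [ lambda ] = [ b ]

Solving the linear system:
  x*      = (-0.25, 0.375, 0)
  lambda* = (0.25)
  f(x*)   = -1.4375

x* = (-0.25, 0.375, 0), lambda* = (0.25)


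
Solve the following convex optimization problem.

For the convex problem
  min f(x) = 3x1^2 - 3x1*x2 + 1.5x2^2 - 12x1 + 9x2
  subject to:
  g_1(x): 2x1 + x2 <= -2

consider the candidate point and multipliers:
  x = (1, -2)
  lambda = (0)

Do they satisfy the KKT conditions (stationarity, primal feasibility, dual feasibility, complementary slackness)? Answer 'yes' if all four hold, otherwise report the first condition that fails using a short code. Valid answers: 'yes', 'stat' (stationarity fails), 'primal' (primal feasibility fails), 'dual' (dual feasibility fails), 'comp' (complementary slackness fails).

Gradient of f: grad f(x) = Q x + c = (0, 0)
Constraint values g_i(x) = a_i^T x - b_i:
  g_1((1, -2)) = 2
Stationarity residual: grad f(x) + sum_i lambda_i a_i = (0, 0)
  -> stationarity OK
Primal feasibility (all g_i <= 0): FAILS
Dual feasibility (all lambda_i >= 0): OK
Complementary slackness (lambda_i * g_i(x) = 0 for all i): OK

Verdict: the first failing condition is primal_feasibility -> primal.

primal


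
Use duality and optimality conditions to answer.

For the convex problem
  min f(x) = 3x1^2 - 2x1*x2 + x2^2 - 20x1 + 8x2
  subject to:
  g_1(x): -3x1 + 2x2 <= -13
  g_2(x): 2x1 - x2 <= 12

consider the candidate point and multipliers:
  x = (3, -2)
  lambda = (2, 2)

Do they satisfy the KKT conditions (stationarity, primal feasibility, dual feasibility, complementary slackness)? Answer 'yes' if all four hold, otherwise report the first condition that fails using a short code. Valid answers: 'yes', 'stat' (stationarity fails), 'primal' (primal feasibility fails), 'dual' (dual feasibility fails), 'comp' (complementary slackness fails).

Gradient of f: grad f(x) = Q x + c = (2, -2)
Constraint values g_i(x) = a_i^T x - b_i:
  g_1((3, -2)) = 0
  g_2((3, -2)) = -4
Stationarity residual: grad f(x) + sum_i lambda_i a_i = (0, 0)
  -> stationarity OK
Primal feasibility (all g_i <= 0): OK
Dual feasibility (all lambda_i >= 0): OK
Complementary slackness (lambda_i * g_i(x) = 0 for all i): FAILS

Verdict: the first failing condition is complementary_slackness -> comp.

comp


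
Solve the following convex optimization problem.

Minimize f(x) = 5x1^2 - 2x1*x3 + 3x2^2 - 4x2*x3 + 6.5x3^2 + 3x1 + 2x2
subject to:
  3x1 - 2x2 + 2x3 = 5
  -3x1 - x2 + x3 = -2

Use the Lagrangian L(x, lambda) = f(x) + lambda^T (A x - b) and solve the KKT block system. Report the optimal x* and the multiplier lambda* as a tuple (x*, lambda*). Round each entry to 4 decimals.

Form the Lagrangian:
  L(x, lambda) = (1/2) x^T Q x + c^T x + lambda^T (A x - b)
Stationarity (grad_x L = 0): Q x + c + A^T lambda = 0.
Primal feasibility: A x = b.

This gives the KKT block system:
  [ Q   A^T ] [ x     ]   [-c ]
  [ A    0  ] [ lambda ] = [ b ]

Solving the linear system:
  x*      = (1, -0.8182, 0.1818)
  lambda* = (-2.6162, 1.596)
  f(x*)   = 8.8182

x* = (1, -0.8182, 0.1818), lambda* = (-2.6162, 1.596)


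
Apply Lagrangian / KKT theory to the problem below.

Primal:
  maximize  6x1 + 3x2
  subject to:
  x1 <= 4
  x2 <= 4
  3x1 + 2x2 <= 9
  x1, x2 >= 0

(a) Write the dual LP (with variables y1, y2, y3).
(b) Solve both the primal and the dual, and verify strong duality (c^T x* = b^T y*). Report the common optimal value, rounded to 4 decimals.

The standard primal-dual pair for 'max c^T x s.t. A x <= b, x >= 0' is:
  Dual:  min b^T y  s.t.  A^T y >= c,  y >= 0.

So the dual LP is:
  minimize  4y1 + 4y2 + 9y3
  subject to:
    y1 + 3y3 >= 6
    y2 + 2y3 >= 3
    y1, y2, y3 >= 0

Solving the primal: x* = (3, 0).
  primal value c^T x* = 18.
Solving the dual: y* = (0, 0, 2).
  dual value b^T y* = 18.
Strong duality: c^T x* = b^T y*. Confirmed.

18


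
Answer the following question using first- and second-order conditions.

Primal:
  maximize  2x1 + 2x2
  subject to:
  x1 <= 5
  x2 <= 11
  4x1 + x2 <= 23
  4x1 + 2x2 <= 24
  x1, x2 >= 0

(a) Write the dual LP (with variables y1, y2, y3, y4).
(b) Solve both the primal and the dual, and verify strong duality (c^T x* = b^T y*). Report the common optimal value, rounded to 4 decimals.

The standard primal-dual pair for 'max c^T x s.t. A x <= b, x >= 0' is:
  Dual:  min b^T y  s.t.  A^T y >= c,  y >= 0.

So the dual LP is:
  minimize  5y1 + 11y2 + 23y3 + 24y4
  subject to:
    y1 + 4y3 + 4y4 >= 2
    y2 + y3 + 2y4 >= 2
    y1, y2, y3, y4 >= 0

Solving the primal: x* = (0.5, 11).
  primal value c^T x* = 23.
Solving the dual: y* = (0, 1, 0, 0.5).
  dual value b^T y* = 23.
Strong duality: c^T x* = b^T y*. Confirmed.

23


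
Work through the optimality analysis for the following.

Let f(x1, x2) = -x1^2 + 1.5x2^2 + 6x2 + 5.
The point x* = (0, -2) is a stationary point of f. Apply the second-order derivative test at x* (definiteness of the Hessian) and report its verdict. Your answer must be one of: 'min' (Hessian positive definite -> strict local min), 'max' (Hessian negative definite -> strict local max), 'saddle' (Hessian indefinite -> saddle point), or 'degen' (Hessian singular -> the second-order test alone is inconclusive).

Compute the Hessian H = grad^2 f:
  H = [[-2, 0], [0, 3]]
Verify stationarity: grad f(x*) = H x* + g = (0, 0).
Eigenvalues of H: -2, 3.
Eigenvalues have mixed signs, so H is indefinite -> x* is a saddle point.

saddle


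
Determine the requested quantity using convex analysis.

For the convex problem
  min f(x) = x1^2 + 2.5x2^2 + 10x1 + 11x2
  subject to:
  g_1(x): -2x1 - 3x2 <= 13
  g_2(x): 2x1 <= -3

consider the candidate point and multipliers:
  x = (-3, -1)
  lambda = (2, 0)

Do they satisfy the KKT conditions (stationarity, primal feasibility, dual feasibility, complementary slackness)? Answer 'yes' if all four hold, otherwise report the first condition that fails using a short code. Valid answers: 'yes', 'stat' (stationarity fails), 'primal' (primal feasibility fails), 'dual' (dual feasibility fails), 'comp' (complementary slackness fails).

Gradient of f: grad f(x) = Q x + c = (4, 6)
Constraint values g_i(x) = a_i^T x - b_i:
  g_1((-3, -1)) = -4
  g_2((-3, -1)) = -3
Stationarity residual: grad f(x) + sum_i lambda_i a_i = (0, 0)
  -> stationarity OK
Primal feasibility (all g_i <= 0): OK
Dual feasibility (all lambda_i >= 0): OK
Complementary slackness (lambda_i * g_i(x) = 0 for all i): FAILS

Verdict: the first failing condition is complementary_slackness -> comp.

comp


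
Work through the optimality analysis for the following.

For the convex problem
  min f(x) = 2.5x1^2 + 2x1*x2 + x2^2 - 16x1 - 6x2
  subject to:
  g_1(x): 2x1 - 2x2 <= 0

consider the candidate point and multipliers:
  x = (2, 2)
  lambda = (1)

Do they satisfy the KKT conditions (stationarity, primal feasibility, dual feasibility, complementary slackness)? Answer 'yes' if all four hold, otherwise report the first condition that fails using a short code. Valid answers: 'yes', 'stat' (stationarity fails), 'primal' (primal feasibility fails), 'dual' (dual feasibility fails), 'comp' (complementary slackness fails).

Gradient of f: grad f(x) = Q x + c = (-2, 2)
Constraint values g_i(x) = a_i^T x - b_i:
  g_1((2, 2)) = 0
Stationarity residual: grad f(x) + sum_i lambda_i a_i = (0, 0)
  -> stationarity OK
Primal feasibility (all g_i <= 0): OK
Dual feasibility (all lambda_i >= 0): OK
Complementary slackness (lambda_i * g_i(x) = 0 for all i): OK

Verdict: yes, KKT holds.

yes


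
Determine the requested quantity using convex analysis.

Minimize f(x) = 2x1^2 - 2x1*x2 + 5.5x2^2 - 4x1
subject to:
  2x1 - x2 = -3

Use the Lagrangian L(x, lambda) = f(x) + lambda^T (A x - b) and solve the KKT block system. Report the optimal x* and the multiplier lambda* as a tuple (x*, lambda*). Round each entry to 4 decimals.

Form the Lagrangian:
  L(x, lambda) = (1/2) x^T Q x + c^T x + lambda^T (A x - b)
Stationarity (grad_x L = 0): Q x + c + A^T lambda = 0.
Primal feasibility: A x = b.

This gives the KKT block system:
  [ Q   A^T ] [ x     ]   [-c ]
  [ A    0  ] [ lambda ] = [ b ]

Solving the linear system:
  x*      = (-1.4, 0.2)
  lambda* = (5)
  f(x*)   = 10.3

x* = (-1.4, 0.2), lambda* = (5)


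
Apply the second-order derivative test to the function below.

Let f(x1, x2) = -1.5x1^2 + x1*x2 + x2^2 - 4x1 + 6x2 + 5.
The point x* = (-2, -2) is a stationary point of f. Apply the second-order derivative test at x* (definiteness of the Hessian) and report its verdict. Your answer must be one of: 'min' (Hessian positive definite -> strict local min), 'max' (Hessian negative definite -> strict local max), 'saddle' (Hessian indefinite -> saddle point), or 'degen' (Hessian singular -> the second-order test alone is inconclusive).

Compute the Hessian H = grad^2 f:
  H = [[-3, 1], [1, 2]]
Verify stationarity: grad f(x*) = H x* + g = (0, 0).
Eigenvalues of H: -3.1926, 2.1926.
Eigenvalues have mixed signs, so H is indefinite -> x* is a saddle point.

saddle


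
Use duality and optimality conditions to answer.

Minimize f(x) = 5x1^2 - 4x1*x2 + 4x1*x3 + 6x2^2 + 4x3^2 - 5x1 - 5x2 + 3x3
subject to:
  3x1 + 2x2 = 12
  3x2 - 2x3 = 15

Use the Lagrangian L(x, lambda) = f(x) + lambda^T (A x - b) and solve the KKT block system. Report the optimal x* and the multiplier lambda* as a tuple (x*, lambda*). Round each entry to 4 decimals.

Form the Lagrangian:
  L(x, lambda) = (1/2) x^T Q x + c^T x + lambda^T (A x - b)
Stationarity (grad_x L = 0): Q x + c + A^T lambda = 0.
Primal feasibility: A x = b.

This gives the KKT block system:
  [ Q   A^T ] [ x     ]   [-c ]
  [ A    0  ] [ lambda ] = [ b ]

Solving the linear system:
  x*      = (2.1993, 2.701, -3.4484)
  lambda* = (2.535, -7.8951)
  f(x*)   = 26.58

x* = (2.1993, 2.701, -3.4484), lambda* = (2.535, -7.8951)


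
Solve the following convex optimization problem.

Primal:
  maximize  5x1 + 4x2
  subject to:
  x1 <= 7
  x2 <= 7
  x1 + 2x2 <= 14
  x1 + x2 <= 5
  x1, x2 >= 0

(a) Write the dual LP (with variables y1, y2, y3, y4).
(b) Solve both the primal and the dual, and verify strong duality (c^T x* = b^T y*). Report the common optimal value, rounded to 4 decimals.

The standard primal-dual pair for 'max c^T x s.t. A x <= b, x >= 0' is:
  Dual:  min b^T y  s.t.  A^T y >= c,  y >= 0.

So the dual LP is:
  minimize  7y1 + 7y2 + 14y3 + 5y4
  subject to:
    y1 + y3 + y4 >= 5
    y2 + 2y3 + y4 >= 4
    y1, y2, y3, y4 >= 0

Solving the primal: x* = (5, 0).
  primal value c^T x* = 25.
Solving the dual: y* = (0, 0, 0, 5).
  dual value b^T y* = 25.
Strong duality: c^T x* = b^T y*. Confirmed.

25


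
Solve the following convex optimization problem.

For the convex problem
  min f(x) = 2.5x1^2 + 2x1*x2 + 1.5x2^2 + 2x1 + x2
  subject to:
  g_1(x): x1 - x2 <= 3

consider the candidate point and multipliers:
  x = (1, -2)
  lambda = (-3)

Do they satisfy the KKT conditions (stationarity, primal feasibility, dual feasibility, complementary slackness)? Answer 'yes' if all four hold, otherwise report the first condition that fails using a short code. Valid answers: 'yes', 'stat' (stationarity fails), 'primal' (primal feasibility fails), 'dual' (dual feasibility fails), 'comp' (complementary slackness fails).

Gradient of f: grad f(x) = Q x + c = (3, -3)
Constraint values g_i(x) = a_i^T x - b_i:
  g_1((1, -2)) = 0
Stationarity residual: grad f(x) + sum_i lambda_i a_i = (0, 0)
  -> stationarity OK
Primal feasibility (all g_i <= 0): OK
Dual feasibility (all lambda_i >= 0): FAILS
Complementary slackness (lambda_i * g_i(x) = 0 for all i): OK

Verdict: the first failing condition is dual_feasibility -> dual.

dual


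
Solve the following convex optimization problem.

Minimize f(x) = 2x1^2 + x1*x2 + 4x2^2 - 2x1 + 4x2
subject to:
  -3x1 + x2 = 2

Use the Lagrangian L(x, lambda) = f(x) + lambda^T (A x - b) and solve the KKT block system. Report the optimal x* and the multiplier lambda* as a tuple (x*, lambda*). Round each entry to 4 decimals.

Form the Lagrangian:
  L(x, lambda) = (1/2) x^T Q x + c^T x + lambda^T (A x - b)
Stationarity (grad_x L = 0): Q x + c + A^T lambda = 0.
Primal feasibility: A x = b.

This gives the KKT block system:
  [ Q   A^T ] [ x     ]   [-c ]
  [ A    0  ] [ lambda ] = [ b ]

Solving the linear system:
  x*      = (-0.7317, -0.1951)
  lambda* = (-1.7073)
  f(x*)   = 2.0488

x* = (-0.7317, -0.1951), lambda* = (-1.7073)


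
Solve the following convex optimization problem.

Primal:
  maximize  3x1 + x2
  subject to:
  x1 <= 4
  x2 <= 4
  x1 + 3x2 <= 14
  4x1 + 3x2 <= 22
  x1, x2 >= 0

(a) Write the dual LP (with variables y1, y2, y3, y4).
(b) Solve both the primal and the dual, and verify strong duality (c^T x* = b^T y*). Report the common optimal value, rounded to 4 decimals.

The standard primal-dual pair for 'max c^T x s.t. A x <= b, x >= 0' is:
  Dual:  min b^T y  s.t.  A^T y >= c,  y >= 0.

So the dual LP is:
  minimize  4y1 + 4y2 + 14y3 + 22y4
  subject to:
    y1 + y3 + 4y4 >= 3
    y2 + 3y3 + 3y4 >= 1
    y1, y2, y3, y4 >= 0

Solving the primal: x* = (4, 2).
  primal value c^T x* = 14.
Solving the dual: y* = (1.6667, 0, 0, 0.3333).
  dual value b^T y* = 14.
Strong duality: c^T x* = b^T y*. Confirmed.

14


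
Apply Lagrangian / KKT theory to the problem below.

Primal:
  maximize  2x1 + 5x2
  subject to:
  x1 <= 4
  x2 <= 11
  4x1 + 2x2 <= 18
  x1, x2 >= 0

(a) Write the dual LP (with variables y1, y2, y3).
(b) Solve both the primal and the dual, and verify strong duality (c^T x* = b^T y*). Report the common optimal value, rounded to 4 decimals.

The standard primal-dual pair for 'max c^T x s.t. A x <= b, x >= 0' is:
  Dual:  min b^T y  s.t.  A^T y >= c,  y >= 0.

So the dual LP is:
  minimize  4y1 + 11y2 + 18y3
  subject to:
    y1 + 4y3 >= 2
    y2 + 2y3 >= 5
    y1, y2, y3 >= 0

Solving the primal: x* = (0, 9).
  primal value c^T x* = 45.
Solving the dual: y* = (0, 0, 2.5).
  dual value b^T y* = 45.
Strong duality: c^T x* = b^T y*. Confirmed.

45


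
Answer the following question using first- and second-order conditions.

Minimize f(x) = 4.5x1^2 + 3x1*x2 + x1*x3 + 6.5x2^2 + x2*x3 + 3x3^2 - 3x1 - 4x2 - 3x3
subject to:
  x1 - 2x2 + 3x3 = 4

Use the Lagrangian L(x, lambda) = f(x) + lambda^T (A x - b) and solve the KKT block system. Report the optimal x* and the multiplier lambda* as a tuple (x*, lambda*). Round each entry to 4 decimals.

Form the Lagrangian:
  L(x, lambda) = (1/2) x^T Q x + c^T x + lambda^T (A x - b)
Stationarity (grad_x L = 0): Q x + c + A^T lambda = 0.
Primal feasibility: A x = b.

This gives the KKT block system:
  [ Q   A^T ] [ x     ]   [-c ]
  [ A    0  ] [ lambda ] = [ b ]

Solving the linear system:
  x*      = (0.3893, -0.085, 1.1469)
  lambda* = (-1.3952)
  f(x*)   = 0.6562

x* = (0.3893, -0.085, 1.1469), lambda* = (-1.3952)


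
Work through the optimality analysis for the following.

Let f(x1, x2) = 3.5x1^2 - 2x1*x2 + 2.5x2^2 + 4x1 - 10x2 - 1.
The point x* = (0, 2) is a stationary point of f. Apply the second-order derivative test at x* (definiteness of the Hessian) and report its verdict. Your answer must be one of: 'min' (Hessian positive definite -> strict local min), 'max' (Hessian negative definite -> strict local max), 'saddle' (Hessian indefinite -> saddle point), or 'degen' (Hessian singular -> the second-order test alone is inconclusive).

Compute the Hessian H = grad^2 f:
  H = [[7, -2], [-2, 5]]
Verify stationarity: grad f(x*) = H x* + g = (0, 0).
Eigenvalues of H: 3.7639, 8.2361.
Both eigenvalues > 0, so H is positive definite -> x* is a strict local min.

min


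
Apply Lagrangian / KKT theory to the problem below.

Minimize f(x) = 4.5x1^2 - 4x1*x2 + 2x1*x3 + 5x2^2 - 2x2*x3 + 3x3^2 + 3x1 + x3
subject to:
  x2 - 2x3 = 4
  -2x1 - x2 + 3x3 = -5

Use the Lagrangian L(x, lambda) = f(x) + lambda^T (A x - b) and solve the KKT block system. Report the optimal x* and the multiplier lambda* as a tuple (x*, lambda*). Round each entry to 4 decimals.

Form the Lagrangian:
  L(x, lambda) = (1/2) x^T Q x + c^T x + lambda^T (A x - b)
Stationarity (grad_x L = 0): Q x + c + A^T lambda = 0.
Primal feasibility: A x = b.

This gives the KKT block system:
  [ Q   A^T ] [ x     ]   [-c ]
  [ A    0  ] [ lambda ] = [ b ]

Solving the linear system:
  x*      = (-0.4599, 0.1606, -1.9197)
  lambda* = (-10.0949, -2.8102)
  f(x*)   = 11.5146

x* = (-0.4599, 0.1606, -1.9197), lambda* = (-10.0949, -2.8102)


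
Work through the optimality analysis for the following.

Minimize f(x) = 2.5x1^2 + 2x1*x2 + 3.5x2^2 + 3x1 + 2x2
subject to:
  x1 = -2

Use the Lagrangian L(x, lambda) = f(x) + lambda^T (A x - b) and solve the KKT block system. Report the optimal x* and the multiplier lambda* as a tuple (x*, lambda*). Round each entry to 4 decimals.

Form the Lagrangian:
  L(x, lambda) = (1/2) x^T Q x + c^T x + lambda^T (A x - b)
Stationarity (grad_x L = 0): Q x + c + A^T lambda = 0.
Primal feasibility: A x = b.

This gives the KKT block system:
  [ Q   A^T ] [ x     ]   [-c ]
  [ A    0  ] [ lambda ] = [ b ]

Solving the linear system:
  x*      = (-2, 0.2857)
  lambda* = (6.4286)
  f(x*)   = 3.7143

x* = (-2, 0.2857), lambda* = (6.4286)


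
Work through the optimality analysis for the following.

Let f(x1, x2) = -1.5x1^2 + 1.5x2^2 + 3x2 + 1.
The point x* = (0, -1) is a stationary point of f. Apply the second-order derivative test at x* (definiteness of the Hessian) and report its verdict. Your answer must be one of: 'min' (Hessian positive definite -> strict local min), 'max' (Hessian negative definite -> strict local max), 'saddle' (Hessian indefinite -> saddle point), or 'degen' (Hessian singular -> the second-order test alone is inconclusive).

Compute the Hessian H = grad^2 f:
  H = [[-3, 0], [0, 3]]
Verify stationarity: grad f(x*) = H x* + g = (0, 0).
Eigenvalues of H: -3, 3.
Eigenvalues have mixed signs, so H is indefinite -> x* is a saddle point.

saddle


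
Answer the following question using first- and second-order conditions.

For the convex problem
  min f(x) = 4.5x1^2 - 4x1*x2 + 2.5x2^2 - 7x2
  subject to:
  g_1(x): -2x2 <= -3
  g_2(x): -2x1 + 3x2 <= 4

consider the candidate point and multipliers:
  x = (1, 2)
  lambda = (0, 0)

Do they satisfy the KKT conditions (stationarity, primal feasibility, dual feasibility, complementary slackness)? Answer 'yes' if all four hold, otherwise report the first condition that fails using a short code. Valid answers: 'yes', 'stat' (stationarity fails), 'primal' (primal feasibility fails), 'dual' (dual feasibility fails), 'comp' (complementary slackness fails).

Gradient of f: grad f(x) = Q x + c = (1, -1)
Constraint values g_i(x) = a_i^T x - b_i:
  g_1((1, 2)) = -1
  g_2((1, 2)) = 0
Stationarity residual: grad f(x) + sum_i lambda_i a_i = (1, -1)
  -> stationarity FAILS
Primal feasibility (all g_i <= 0): OK
Dual feasibility (all lambda_i >= 0): OK
Complementary slackness (lambda_i * g_i(x) = 0 for all i): OK

Verdict: the first failing condition is stationarity -> stat.

stat


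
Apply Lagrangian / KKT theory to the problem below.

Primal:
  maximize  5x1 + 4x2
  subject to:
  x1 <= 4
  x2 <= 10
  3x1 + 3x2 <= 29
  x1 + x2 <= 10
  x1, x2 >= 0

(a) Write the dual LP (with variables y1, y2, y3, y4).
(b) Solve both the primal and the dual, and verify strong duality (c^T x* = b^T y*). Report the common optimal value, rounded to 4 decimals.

The standard primal-dual pair for 'max c^T x s.t. A x <= b, x >= 0' is:
  Dual:  min b^T y  s.t.  A^T y >= c,  y >= 0.

So the dual LP is:
  minimize  4y1 + 10y2 + 29y3 + 10y4
  subject to:
    y1 + 3y3 + y4 >= 5
    y2 + 3y3 + y4 >= 4
    y1, y2, y3, y4 >= 0

Solving the primal: x* = (4, 5.6667).
  primal value c^T x* = 42.6667.
Solving the dual: y* = (1, 0, 1.3333, 0).
  dual value b^T y* = 42.6667.
Strong duality: c^T x* = b^T y*. Confirmed.

42.6667


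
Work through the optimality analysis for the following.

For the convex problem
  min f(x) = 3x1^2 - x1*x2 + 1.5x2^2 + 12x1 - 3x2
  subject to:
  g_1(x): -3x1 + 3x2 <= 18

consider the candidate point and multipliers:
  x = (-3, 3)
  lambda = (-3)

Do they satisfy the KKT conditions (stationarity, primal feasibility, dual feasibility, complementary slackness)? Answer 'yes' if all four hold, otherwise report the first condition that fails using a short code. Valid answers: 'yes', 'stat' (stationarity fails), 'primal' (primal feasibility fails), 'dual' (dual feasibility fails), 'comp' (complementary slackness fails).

Gradient of f: grad f(x) = Q x + c = (-9, 9)
Constraint values g_i(x) = a_i^T x - b_i:
  g_1((-3, 3)) = 0
Stationarity residual: grad f(x) + sum_i lambda_i a_i = (0, 0)
  -> stationarity OK
Primal feasibility (all g_i <= 0): OK
Dual feasibility (all lambda_i >= 0): FAILS
Complementary slackness (lambda_i * g_i(x) = 0 for all i): OK

Verdict: the first failing condition is dual_feasibility -> dual.

dual


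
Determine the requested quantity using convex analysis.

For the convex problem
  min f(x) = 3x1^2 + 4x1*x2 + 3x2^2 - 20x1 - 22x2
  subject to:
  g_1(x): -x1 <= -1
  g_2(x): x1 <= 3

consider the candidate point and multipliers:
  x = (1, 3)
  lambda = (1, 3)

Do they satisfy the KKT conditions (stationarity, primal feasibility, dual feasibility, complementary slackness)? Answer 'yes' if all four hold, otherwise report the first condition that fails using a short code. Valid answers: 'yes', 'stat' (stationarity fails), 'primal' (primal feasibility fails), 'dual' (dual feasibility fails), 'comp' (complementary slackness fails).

Gradient of f: grad f(x) = Q x + c = (-2, 0)
Constraint values g_i(x) = a_i^T x - b_i:
  g_1((1, 3)) = 0
  g_2((1, 3)) = -2
Stationarity residual: grad f(x) + sum_i lambda_i a_i = (0, 0)
  -> stationarity OK
Primal feasibility (all g_i <= 0): OK
Dual feasibility (all lambda_i >= 0): OK
Complementary slackness (lambda_i * g_i(x) = 0 for all i): FAILS

Verdict: the first failing condition is complementary_slackness -> comp.

comp


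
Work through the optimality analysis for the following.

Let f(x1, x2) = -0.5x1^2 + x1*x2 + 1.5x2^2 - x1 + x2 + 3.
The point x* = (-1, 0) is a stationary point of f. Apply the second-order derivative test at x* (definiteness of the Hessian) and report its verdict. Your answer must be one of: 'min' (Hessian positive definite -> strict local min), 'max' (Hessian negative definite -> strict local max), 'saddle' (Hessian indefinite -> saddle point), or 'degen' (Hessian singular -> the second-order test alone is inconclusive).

Compute the Hessian H = grad^2 f:
  H = [[-1, 1], [1, 3]]
Verify stationarity: grad f(x*) = H x* + g = (0, 0).
Eigenvalues of H: -1.2361, 3.2361.
Eigenvalues have mixed signs, so H is indefinite -> x* is a saddle point.

saddle


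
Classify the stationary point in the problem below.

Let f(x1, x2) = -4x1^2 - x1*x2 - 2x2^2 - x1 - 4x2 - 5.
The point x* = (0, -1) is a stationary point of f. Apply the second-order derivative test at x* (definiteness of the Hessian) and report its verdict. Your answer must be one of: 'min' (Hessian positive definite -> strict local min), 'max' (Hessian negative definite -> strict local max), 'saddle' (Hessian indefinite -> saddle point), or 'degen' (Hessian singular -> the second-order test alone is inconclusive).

Compute the Hessian H = grad^2 f:
  H = [[-8, -1], [-1, -4]]
Verify stationarity: grad f(x*) = H x* + g = (0, 0).
Eigenvalues of H: -8.2361, -3.7639.
Both eigenvalues < 0, so H is negative definite -> x* is a strict local max.

max


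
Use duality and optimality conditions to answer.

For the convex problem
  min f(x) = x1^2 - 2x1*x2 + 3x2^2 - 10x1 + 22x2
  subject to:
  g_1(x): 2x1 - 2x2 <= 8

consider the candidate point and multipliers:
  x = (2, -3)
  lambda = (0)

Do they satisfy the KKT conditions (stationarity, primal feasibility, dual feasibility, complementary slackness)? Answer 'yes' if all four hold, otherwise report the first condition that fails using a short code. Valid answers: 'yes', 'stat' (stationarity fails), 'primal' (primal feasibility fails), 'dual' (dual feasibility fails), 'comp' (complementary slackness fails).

Gradient of f: grad f(x) = Q x + c = (0, 0)
Constraint values g_i(x) = a_i^T x - b_i:
  g_1((2, -3)) = 2
Stationarity residual: grad f(x) + sum_i lambda_i a_i = (0, 0)
  -> stationarity OK
Primal feasibility (all g_i <= 0): FAILS
Dual feasibility (all lambda_i >= 0): OK
Complementary slackness (lambda_i * g_i(x) = 0 for all i): OK

Verdict: the first failing condition is primal_feasibility -> primal.

primal
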